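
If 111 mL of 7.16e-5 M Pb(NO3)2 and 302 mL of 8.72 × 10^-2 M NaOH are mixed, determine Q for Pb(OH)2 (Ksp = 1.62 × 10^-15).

Total volume = 111 + 302 = 413 mL.
[Pb^2+] = 7.16 × 10^-5 × (111/413) = 1.924 × 10^-5 M
[OH^-] = 8.72 × 10^-2 × (302/413) = 6.376 x 10^-2 M
Pb(OH)2(s) ⇌ Pb^2+(aq) + 2 OH^-(aq), so Q = [Pb^2+][OH^-]^2
Q = (1.924 × 10^-5)(6.376 × 10^-2)^2 = 7.82 x 10^-8
Q > Ksp, so Pb(OH)2 will precipitate.

Q ≈ 7.82e-8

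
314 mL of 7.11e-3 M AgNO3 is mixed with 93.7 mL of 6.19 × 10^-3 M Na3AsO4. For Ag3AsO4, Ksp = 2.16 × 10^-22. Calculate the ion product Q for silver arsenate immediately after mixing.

Total volume = 314 + 93.7 = 407.7 mL.
[Ag^+] = 7.11 x 10^-3 × (314/407.7) = 5.476 × 10^-3 M
[AsO4^3-] = 6.19 × 10^-3 × (93.7/407.7) = 1.423 × 10^-3 M
Ag3AsO4(s) ⇌ 3 Ag^+(aq) + AsO4^3-(aq), so Q = [Ag^+]^3[AsO4^3-]
Q = (5.476 × 10^-3)^3(1.423 × 10^-3) = 2.34 × 10^-10
Q > Ksp, so Ag3AsO4 will precipitate.

Q = 2.34e-10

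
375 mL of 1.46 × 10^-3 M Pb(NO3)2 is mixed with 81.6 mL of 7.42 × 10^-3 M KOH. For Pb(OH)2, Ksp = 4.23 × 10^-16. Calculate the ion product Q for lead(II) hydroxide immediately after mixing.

Total volume = 375 + 81.6 = 456.6 mL.
[Pb^2+] = 1.46 × 10^-3 × (375/456.6) = 1.199 × 10^-3 M
[OH^-] = 7.42 x 10^-3 × (81.6/456.6) = 1.326 × 10^-3 M
Pb(OH)2(s) <=> Pb^2+(aq) + 2 OH^-(aq), so Q = [Pb^2+][OH^-]^2
Q = (1.199 × 10^-3)(1.326 x 10^-3)^2 = 2.11 × 10^-9
Q > Ksp, so Pb(OH)2 will precipitate.

Q ≈ 2.11 × 10^-9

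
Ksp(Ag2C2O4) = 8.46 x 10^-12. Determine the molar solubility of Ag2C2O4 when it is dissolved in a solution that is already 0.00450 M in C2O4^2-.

2.17 × 10^-5 M

Ag2C2O4(s) ⇌ 2 Ag^+(aq) + C2O4^2-(aq)
Ksp = [Ag^+]^2[C2O4^2-]
Let s be the molar solubility in this solution. [Ag^+] = 2s, [C2O4^2-] = 0.00450 + s ≈ 0.00450 (common-ion effect: C2O4^2- is already 0.00450 M).
Ksp ≈ (2s)^2 × 0.00450
s = 2.17 × 10^-5 M
Check: s = 2.2 × 10^-5 ≪ 0.00450, so the approximation is valid.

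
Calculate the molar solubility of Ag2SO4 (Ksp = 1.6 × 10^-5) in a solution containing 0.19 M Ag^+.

4.4 x 10^-4 M

Ag2SO4(s) ⇌ 2 Ag^+(aq) + SO4^2-(aq)
Ksp = [Ag^+]^2[SO4^2-]
Let s = moles of Ag2SO4 that dissolve per litre. [Ag^+] = 0.19 + 2s ≈ 0.19, [SO4^2-] = s (common-ion effect: Ag^+ is already 0.19 M).
Ksp ≈ (0.19)^2 × s
s = 4.4 x 10^-4 M
Check: 2s = 8.9 x 10^-4 ≪ 0.19, so the approximation is valid.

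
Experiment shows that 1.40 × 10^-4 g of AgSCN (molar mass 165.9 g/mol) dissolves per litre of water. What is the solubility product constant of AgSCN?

Molar solubility s = (1.40 × 10^-4 g/L) / (165.9 g/mol) = 8.439 × 10^-7 M.
AgSCN(s) ⇌ Ag^+ + SCN^-
For each mole of AgSCN that dissolves: [Ag^+] = s, [SCN^-] = s.
Ksp = [Ag^+][SCN^-]
Ksp = s × s = s^2
With s = 8.439 × 10^-7: Ksp = 7.12 × 10^-13

Ksp ≈ 7.12 × 10^-13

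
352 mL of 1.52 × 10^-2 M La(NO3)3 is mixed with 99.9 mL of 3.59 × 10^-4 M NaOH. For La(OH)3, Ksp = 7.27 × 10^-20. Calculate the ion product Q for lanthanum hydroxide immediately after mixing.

5.92 × 10^-15

Total volume = 352 + 99.9 = 451.9 mL.
[La^3+] = 1.52 x 10^-2 × (352/451.9) = 1.184 × 10^-2 M
[OH^-] = 3.59 x 10^-4 × (99.9/451.9) = 7.936 × 10^-5 M
La(OH)3(s) <=> La^3+ + 3 OH^-, so Q = [La^3+][OH^-]^3
Q = (1.184 x 10^-2)(7.936 x 10^-5)^3 = 5.92 × 10^-15
Q > Ksp, so La(OH)3 will precipitate.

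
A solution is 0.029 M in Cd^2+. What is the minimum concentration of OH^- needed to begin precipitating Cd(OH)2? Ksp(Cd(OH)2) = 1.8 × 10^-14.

7.9 × 10^-7 M

Cd(OH)2(s) ⇌ Cd^2+(aq) + 2 OH^-(aq)
Ksp = [Cd^2+][OH^-]^2
Precipitation begins when Q = Ksp. With [Cd^2+] = 0.029 M:
1.8 × 10^-14 = (0.029) × [OH^-]^2
[OH^-] = (1.8 × 10^-14 / 2.9 × 10^-2)^(1/2) = 7.9 x 10^-7 M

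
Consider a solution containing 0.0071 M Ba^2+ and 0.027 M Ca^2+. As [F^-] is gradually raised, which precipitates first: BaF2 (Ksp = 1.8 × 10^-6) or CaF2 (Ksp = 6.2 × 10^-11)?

Precipitation of each salt starts when its ion product equals its Ksp.
For BaF2: 1.8 × 10^-6 = 0.0071 × [F^-]^2  ⇒  [F^-] = 1.6 × 10^-2 M.
For CaF2: 6.2 × 10^-11 = 0.027 × [F^-]^2  ⇒  [F^-] = 4.8 x 10^-5 M.
The salt with the lower threshold [F^-] precipitates first: CaF2.

CaF2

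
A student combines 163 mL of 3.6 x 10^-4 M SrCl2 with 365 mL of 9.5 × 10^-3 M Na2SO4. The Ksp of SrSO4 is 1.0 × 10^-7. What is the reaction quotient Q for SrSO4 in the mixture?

Total volume = 163 + 365 = 528 mL.
[Sr^2+] = 3.6 × 10^-4 × (163/528) = 1.11 × 10^-4 M
[SO4^2-] = 9.5 x 10^-3 × (365/528) = 6.57 × 10^-3 M
SrSO4(s) ⇌ Sr^2+(aq) + SO4^2-(aq), so Q = [Sr^2+][SO4^2-]
Q = (1.11 × 10^-4)(6.57 × 10^-3) = 7.3 × 10^-7
Q > Ksp, so SrSO4 will precipitate.

Q = 7.3 × 10^-7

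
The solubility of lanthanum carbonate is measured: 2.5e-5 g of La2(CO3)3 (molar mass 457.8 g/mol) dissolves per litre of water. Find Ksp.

Molar solubility s = (2.5 x 10^-5 g/L) / (457.8 g/mol) = 5.46 × 10^-8 M.
La2(CO3)3(s) ⇌ 2 La^3+(aq) + 3 CO3^2-(aq)
Let s = molar solubility. Then [La^3+] = 2s and [CO3^2-] = 3s.
Ksp = [La^3+]^2[CO3^2-]^3
So Ksp = (2s)^2 × (3s)^3 = 108s^5
With s = 5.46 × 10^-8: Ksp = 5.2 × 10^-35

5.2 × 10^-35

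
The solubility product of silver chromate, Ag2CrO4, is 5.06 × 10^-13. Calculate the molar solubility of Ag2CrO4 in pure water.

Ag2CrO4(s) ⇌ 2 Ag^+ + CrO4^2-
Ksp = [Ag^+]^2[CrO4^2-]
With molar solubility s: [Ag^+] = 2s, [CrO4^2-] = s.
So Ksp = (2s)^2 × s = 4s^3
s = (5.06 × 10^-13 / 4)^(1/3) = 5.02 x 10^-5 M

5.02e-5 M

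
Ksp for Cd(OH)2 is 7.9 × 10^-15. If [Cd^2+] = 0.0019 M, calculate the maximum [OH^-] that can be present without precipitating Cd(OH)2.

[OH^-] ≈ 2.0e-6 M

Cd(OH)2(s) <=> Cd^2+ + 2 OH^-
Ksp = [Cd^2+][OH^-]^2
Precipitation begins when Q = Ksp. With [Cd^2+] = 0.0019 M:
7.9 × 10^-15 = (0.0019) × [OH^-]^2
[OH^-] = (7.9 × 10^-15 / 1.9 × 10^-3)^(1/2) = 2.0 × 10^-6 M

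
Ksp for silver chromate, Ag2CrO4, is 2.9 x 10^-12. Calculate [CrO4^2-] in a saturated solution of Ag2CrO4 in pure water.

[CrO4^2-] ≈ 9.0 × 10^-5 M

Ag2CrO4(s) ⇌ 2 Ag^+ + CrO4^2-
Ksp = [Ag^+]^2[CrO4^2-]
For each mole of Ag2CrO4 that dissolves: [Ag^+] = 2s, [CrO4^2-] = s.
Substituting: Ksp = (2s)^2s = 4s^3
s^3 = 2.9 x 10^-12 / 4, so s = 8.98 × 10^-5 M
[CrO4^2-] = s = 9.0 × 10^-5 M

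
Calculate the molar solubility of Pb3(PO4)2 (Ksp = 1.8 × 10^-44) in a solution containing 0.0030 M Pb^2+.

4.1 x 10^-19 M

Pb3(PO4)2(s) ⇌ 3 Pb^2+(aq) + 2 PO4^3-(aq)
Ksp = [Pb^2+]^3[PO4^3-]^2
Let s be the molar solubility in this solution. [Pb^2+] = 0.0030 + 3s ≈ 0.0030, [PO4^3-] = 2s (common-ion effect: Pb^2+ is already 0.0030 M).
Ksp ≈ (0.0030)^3 × (2s)^2
s = 4.1 x 10^-19 M
Check: 3s = 1.2 x 10^-18 ≪ 0.0030, so the approximation is valid.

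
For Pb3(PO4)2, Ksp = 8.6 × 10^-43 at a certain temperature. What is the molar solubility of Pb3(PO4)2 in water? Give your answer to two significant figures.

s ≈ 1.5e-9 M

Pb3(PO4)2(s) <=> 3 Pb^2+(aq) + 2 PO4^3-(aq)
Ksp = [Pb^2+]^3[PO4^3-]^2
Let s = molar solubility. Then [Pb^2+] = 3s and [PO4^3-] = 2s.
Ksp = (3s)^3(2s)^2 = 108s^5
Solving, s = (8.6 × 10^-43/108)^(1/5) = 1.5 × 10^-9 M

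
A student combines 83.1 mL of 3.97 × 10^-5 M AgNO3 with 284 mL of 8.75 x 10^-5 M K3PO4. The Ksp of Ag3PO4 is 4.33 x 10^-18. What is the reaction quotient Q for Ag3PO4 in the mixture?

Total volume = 83.1 + 284 = 367.1 mL.
[Ag^+] = 3.97 × 10^-5 × (83.1/367.1) = 8.987 × 10^-6 M
[PO4^3-] = 8.75 × 10^-5 × (284/367.1) = 6.769 x 10^-5 M
Ag3PO4(s) <=> 3 Ag^+ + PO4^3-, so Q = [Ag^+]^3[PO4^3-]
Q = (8.987 × 10^-6)^3(6.769 × 10^-5) = 4.91 × 10^-20
Q < Ksp, so no precipitate of Ag3PO4 forms.

Q ≈ 4.91 × 10^-20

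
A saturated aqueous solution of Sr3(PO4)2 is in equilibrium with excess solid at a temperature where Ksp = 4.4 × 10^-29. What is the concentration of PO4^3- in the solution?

Sr3(PO4)2(s) ⇌ 3 Sr^2+ + 2 PO4^3-
Ksp = [Sr^2+]^3[PO4^3-]^2
If s mol/L of Sr3(PO4)2 dissolves, [Sr^2+] = 3s and [PO4^3-] = 2s.
So Ksp = (3s)^3 × (2s)^2 = 108s^5
s = (4.4 × 10^-29 / 108)^(1/5) = 8.36 × 10^-7 M
[PO4^3-] = 2s = 1.7 × 10^-6 M

[PO4^3-] ≈ 1.7 x 10^-6 M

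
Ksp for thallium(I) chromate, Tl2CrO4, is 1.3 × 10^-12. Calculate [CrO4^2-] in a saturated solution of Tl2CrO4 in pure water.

Tl2CrO4(s) ⇌ 2 Tl^+(aq) + CrO4^2-(aq)
Ksp = [Tl^+]^2[CrO4^2-]
If s mol/L of Tl2CrO4 dissolves, [Tl^+] = 2s and [CrO4^2-] = s.
Ksp = (2s)^2s = 4s^3
s^3 = 1.3 × 10^-12 / 4, so s = 6.88 x 10^-5 M
[CrO4^2-] = s = 6.9 × 10^-5 M

[CrO4^2-] ≈ 6.9 × 10^-5 M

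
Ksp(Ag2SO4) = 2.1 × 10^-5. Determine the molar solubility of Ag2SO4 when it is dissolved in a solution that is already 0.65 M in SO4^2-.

s ≈ 2.8 × 10^-3 M

Ag2SO4(s) ⇌ 2 Ag^+ + SO4^2-
Ksp = [Ag^+]^2[SO4^2-]
Let s = moles of Ag2SO4 that dissolve per litre. [Ag^+] = 2s, [SO4^2-] = 0.65 + s ≈ 0.65 (Ksp is small, so little additional dissolves).
Ksp ≈ (2s)^2 × 0.65
s = 2.8 × 10^-3 M
Check: s = 2.8 x 10^-3 ≪ 0.65, so the approximation is valid.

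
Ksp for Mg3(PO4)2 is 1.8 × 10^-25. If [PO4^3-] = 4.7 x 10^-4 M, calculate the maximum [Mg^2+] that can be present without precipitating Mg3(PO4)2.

Mg3(PO4)2(s) <=> 3 Mg^2+(aq) + 2 PO4^3-(aq)
Ksp = [Mg^2+]^3[PO4^3-]^2
Precipitation begins when Q = Ksp. With [PO4^3-] = 4.7 x 10^-4 M:
1.8 × 10^-25 = (4.7 x 10^-4)^2 × [Mg^2+]^3
[Mg^2+] = (1.8 × 10^-25 / 2.21 x 10^-7)^(1/3) = 9.3 × 10^-7 M

9.3e-7 M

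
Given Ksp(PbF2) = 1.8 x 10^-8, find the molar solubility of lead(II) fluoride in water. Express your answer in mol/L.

PbF2(s) ⇌ Pb^2+ + 2 F^-
Ksp = [Pb^2+][F^-]^2
With molar solubility s: [Pb^2+] = s, [F^-] = 2s.
Substituting: Ksp = s(2s)^2 = 4s^3
s^3 = 1.8 x 10^-8 / 4, so s = 1.7 x 10^-3 M

s ≈ 1.7 × 10^-3 M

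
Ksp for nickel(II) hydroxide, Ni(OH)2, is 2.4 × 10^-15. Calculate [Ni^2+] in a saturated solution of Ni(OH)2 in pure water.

Ni(OH)2(s) ⇌ Ni^2+(aq) + 2 OH^-(aq)
Ksp = [Ni^2+][OH^-]^2
For each mole of Ni(OH)2 that dissolves: [Ni^2+] = s, [OH^-] = 2s.
Ksp = s(2s)^2 = 4s^3
Solving, s = (2.4 × 10^-15/4)^(1/3) = 8.43 x 10^-6 M
[Ni^2+] = s = 8.4 × 10^-6 M

[Ni^2+] = 8.4e-6 M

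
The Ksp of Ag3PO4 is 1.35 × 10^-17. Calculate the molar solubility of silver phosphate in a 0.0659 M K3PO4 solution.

s ≈ 1.96 × 10^-6 M

Ag3PO4(s) <=> 3 Ag^+ + PO4^3-
Ksp = [Ag^+]^3[PO4^3-]
Let s be the molar solubility in this solution. [Ag^+] = 3s, [PO4^3-] = 0.0659 + s ≈ 0.0659 (since PO4^3- from K3PO4 dominates).
Ksp ≈ (3s)^3 × 0.0659
s = 1.96 x 10^-6 M
Check: s = 2.0 × 10^-6 ≪ 0.0659, so the approximation is valid.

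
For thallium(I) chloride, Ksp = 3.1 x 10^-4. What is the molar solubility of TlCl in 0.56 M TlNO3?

5.5 x 10^-4 M

TlCl(s) ⇌ Tl^+(aq) + Cl^-(aq)
Ksp = [Tl^+][Cl^-]
Let s be the molar solubility in this solution. [Tl^+] = 0.56 + s ≈ 0.56, [Cl^-] = s (Ksp is small, so little additional dissolves).
Ksp ≈ 0.56 × s
s = 5.5 × 10^-4 M
Check: s = 5.5 × 10^-4 ≪ 0.56, so the approximation is valid.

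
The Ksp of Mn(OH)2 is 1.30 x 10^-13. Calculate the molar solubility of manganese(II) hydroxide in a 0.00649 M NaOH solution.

Mn(OH)2(s) ⇌ Mn^2+ + 2 OH^-
Ksp = [Mn^2+][OH^-]^2
Let s be the molar solubility in this solution. [Mn^2+] = s, [OH^-] = 0.00649 + 2s ≈ 0.00649 (common-ion effect: OH^- is already 0.00649 M).
Ksp ≈ s × (0.00649)^2
s = 3.09 × 10^-9 M
Check: 2s = 6.2 × 10^-9 ≪ 0.00649, so the approximation is valid.

s = 3.09 x 10^-9 M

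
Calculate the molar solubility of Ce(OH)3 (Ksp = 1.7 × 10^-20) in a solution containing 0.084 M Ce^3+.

Ce(OH)3(s) ⇌ Ce^3+ + 3 OH^-
Ksp = [Ce^3+][OH^-]^3
Let s = moles of Ce(OH)3 that dissolve per litre. [Ce^3+] = 0.084 + s ≈ 0.084, [OH^-] = 3s (common-ion effect: Ce^3+ is already 0.084 M).
Ksp ≈ 0.084 × (3s)^3
s = 2.0 × 10^-7 M
Check: s = 2.0 × 10^-7 ≪ 0.084, so the approximation is valid.

s ≈ 2.0 × 10^-7 M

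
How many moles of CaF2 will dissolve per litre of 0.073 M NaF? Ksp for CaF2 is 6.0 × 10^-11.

1.1 x 10^-8 M

CaF2(s) ⇌ Ca^2+ + 2 F^-
Ksp = [Ca^2+][F^-]^2
If s mol/L dissolves here, [Ca^2+] = s, [F^-] = 0.073 + 2s ≈ 0.073 (Ksp is small, so little additional dissolves).
Ksp ≈ s × (0.073)^2
s = 1.1 x 10^-8 M
Check: 2s = 2.3 × 10^-8 ≪ 0.073, so the approximation is valid.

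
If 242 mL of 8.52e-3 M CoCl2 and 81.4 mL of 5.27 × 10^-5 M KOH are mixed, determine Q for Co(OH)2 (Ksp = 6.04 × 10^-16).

Total volume = 242 + 81.4 = 323.4 mL.
[Co^2+] = 8.52 × 10^-3 × (242/323.4) = 6.376 × 10^-3 M
[OH^-] = 5.27 x 10^-5 × (81.4/323.4) = 1.326 × 10^-5 M
Co(OH)2(s) ⇌ Co^2+(aq) + 2 OH^-(aq), so Q = [Co^2+][OH^-]^2
Q = (6.376 x 10^-3)(1.326 × 10^-5)^2 = 1.12 × 10^-12
Q > Ksp, so Co(OH)2 will precipitate.

Q ≈ 1.12e-12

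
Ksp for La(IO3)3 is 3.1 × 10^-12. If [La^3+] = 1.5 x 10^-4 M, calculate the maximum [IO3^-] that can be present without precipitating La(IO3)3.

2.7e-3 M

La(IO3)3(s) ⇌ La^3+(aq) + 3 IO3^-(aq)
Ksp = [La^3+][IO3^-]^3
Precipitation begins when Q = Ksp. With [La^3+] = 1.5 x 10^-4 M:
3.1 × 10^-12 = (1.5 x 10^-4) × [IO3^-]^3
[IO3^-] = (3.1 × 10^-12 / 1.5 × 10^-4)^(1/3) = 2.7 × 10^-3 M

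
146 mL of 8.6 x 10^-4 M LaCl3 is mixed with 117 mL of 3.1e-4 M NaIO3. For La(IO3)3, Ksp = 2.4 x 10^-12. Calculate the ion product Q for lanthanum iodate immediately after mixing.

Q = 1.3 x 10^-15

Total volume = 146 + 117 = 263 mL.
[La^3+] = 8.6 x 10^-4 × (146/263) = 4.77 x 10^-4 M
[IO3^-] = 3.1 × 10^-4 × (117/263) = 1.38 × 10^-4 M
La(IO3)3(s) ⇌ La^3+(aq) + 3 IO3^-(aq), so Q = [La^3+][IO3^-]^3
Q = (4.77 × 10^-4)(1.38 x 10^-4)^3 = 1.3 × 10^-15
Q < Ksp, so no precipitate of La(IO3)3 forms.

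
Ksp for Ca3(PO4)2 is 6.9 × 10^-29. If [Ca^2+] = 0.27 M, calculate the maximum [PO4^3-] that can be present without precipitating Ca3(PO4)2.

Ca3(PO4)2(s) ⇌ 3 Ca^2+ + 2 PO4^3-
Ksp = [Ca^2+]^3[PO4^3-]^2
Precipitation begins when Q = Ksp. With [Ca^2+] = 0.27 M:
6.9 × 10^-29 = (0.27)^3 × [PO4^3-]^2
[PO4^3-] = (6.9 × 10^-29 / 1.97 × 10^-2)^(1/2) = 5.9 × 10^-14 M

[PO4^3-] = 5.9 × 10^-14 M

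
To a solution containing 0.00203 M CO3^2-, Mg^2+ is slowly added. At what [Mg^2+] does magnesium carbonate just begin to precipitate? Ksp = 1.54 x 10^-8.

MgCO3(s) ⇌ Mg^2+ + CO3^2-
Ksp = [Mg^2+][CO3^2-]
Precipitation begins when Q = Ksp. With [CO3^2-] = 0.00203 M:
1.54 x 10^-8 = (0.00203) × [Mg^2+]
[Mg^2+] = (1.54 x 10^-8 / 2.03 × 10^-3) = 7.59 × 10^-6 M

[Mg^2+] = 7.59e-6 M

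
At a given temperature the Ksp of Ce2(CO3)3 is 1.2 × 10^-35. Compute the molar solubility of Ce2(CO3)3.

4.1 x 10^-8 M

Ce2(CO3)3(s) ⇌ 2 Ce^3+(aq) + 3 CO3^2-(aq)
Ksp = [Ce^3+]^2[CO3^2-]^3
For each mole of Ce2(CO3)3 that dissolves: [Ce^3+] = 2s, [CO3^2-] = 3s.
Ksp = (2s)^2(3s)^3 = 108s^5
s = (1.2 × 10^-35 / 108)^(1/5) = 4.1 × 10^-8 M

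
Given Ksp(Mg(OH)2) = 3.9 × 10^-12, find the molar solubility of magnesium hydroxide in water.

s ≈ 9.9 x 10^-5 M

Mg(OH)2(s) <=> Mg^2+ + 2 OH^-
Ksp = [Mg^2+][OH^-]^2
Let s = molar solubility. Then [Mg^2+] = s and [OH^-] = 2s.
So Ksp = s × (2s)^2 = 4s^3
s = (3.9 × 10^-12 / 4)^(1/3) = 9.9 x 10^-5 M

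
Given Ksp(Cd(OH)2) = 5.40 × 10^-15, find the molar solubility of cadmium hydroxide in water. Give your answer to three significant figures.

1.11 × 10^-5 M

Cd(OH)2(s) <=> Cd^2+(aq) + 2 OH^-(aq)
Ksp = [Cd^2+][OH^-]^2
With molar solubility s: [Cd^2+] = s, [OH^-] = 2s.
Substituting: Ksp = s(2s)^2 = 4s^3
s^3 = 5.40 × 10^-15 / 4, so s = 1.11 × 10^-5 M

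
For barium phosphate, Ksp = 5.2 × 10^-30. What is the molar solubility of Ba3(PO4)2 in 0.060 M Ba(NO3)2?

s ≈ 7.8 × 10^-14 M

Ba3(PO4)2(s) <=> 3 Ba^2+(aq) + 2 PO4^3-(aq)
Ksp = [Ba^2+]^3[PO4^3-]^2
Let s be the molar solubility in this solution. [Ba^2+] = 0.060 + 3s ≈ 0.060, [PO4^3-] = 2s (common-ion effect: Ba^2+ is already 0.060 M).
Ksp ≈ (0.060)^3 × (2s)^2
s = 7.8 × 10^-14 M
Check: 3s = 2.3 × 10^-13 ≪ 0.060, so the approximation is valid.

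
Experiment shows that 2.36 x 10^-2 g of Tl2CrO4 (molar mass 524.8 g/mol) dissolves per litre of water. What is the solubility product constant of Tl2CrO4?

Molar solubility s = (2.36 x 10^-2 g/L) / (524.8 g/mol) = 4.497 × 10^-5 M.
Tl2CrO4(s) <=> 2 Tl^+ + CrO4^2-
With molar solubility s: [Tl^+] = 2s, [CrO4^2-] = s.
Ksp = [Tl^+]^2[CrO4^2-]
Substituting: Ksp = (2s)^2s = 4s^3
With s = 4.497 x 10^-5: Ksp = 3.64 × 10^-13

Ksp = 3.64e-13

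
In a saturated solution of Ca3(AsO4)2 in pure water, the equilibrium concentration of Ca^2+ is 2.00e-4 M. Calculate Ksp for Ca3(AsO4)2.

Ca3(AsO4)2(s) <=> 3 Ca^2+ + 2 AsO4^3-
Stoichiometry gives [AsO4^3-] = (2/3)[Ca^2+] = 1.333 x 10^-4 M.
Ksp = [Ca^2+]^3[AsO4^3-]^2
Ksp = (2.00 × 10^-4)^3 × (1.333 x 10^-4)^2 = 1.42 × 10^-19

Ksp = 1.42 x 10^-19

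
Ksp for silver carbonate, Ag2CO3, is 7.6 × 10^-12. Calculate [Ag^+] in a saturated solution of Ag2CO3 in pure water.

[Ag^+] ≈ 2.5 x 10^-4 M

Ag2CO3(s) ⇌ 2 Ag^+(aq) + CO3^2-(aq)
Ksp = [Ag^+]^2[CO3^2-]
For each mole of Ag2CO3 that dissolves: [Ag^+] = 2s, [CO3^2-] = s.
Ksp = (2s)^2s = 4s^3
Solving, s = (7.6 × 10^-12/4)^(1/3) = 1.24 x 10^-4 M
[Ag^+] = 2s = 2.5 x 10^-4 M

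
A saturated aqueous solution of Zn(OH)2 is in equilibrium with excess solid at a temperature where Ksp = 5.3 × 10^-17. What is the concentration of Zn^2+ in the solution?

Zn(OH)2(s) ⇌ Zn^2+(aq) + 2 OH^-(aq)
Ksp = [Zn^2+][OH^-]^2
With molar solubility s: [Zn^2+] = s, [OH^-] = 2s.
Substituting: Ksp = s(2s)^2 = 4s^3
s^3 = 5.3 × 10^-17 / 4, so s = 2.37 × 10^-6 M
[Zn^2+] = s = 2.4 × 10^-6 M

[Zn^2+] = 2.4e-6 M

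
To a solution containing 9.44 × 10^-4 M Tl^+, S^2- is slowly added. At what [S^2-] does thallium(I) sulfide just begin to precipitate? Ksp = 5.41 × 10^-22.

[S^2-] ≈ 6.07e-16 M

Tl2S(s) <=> 2 Tl^+ + S^2-
Ksp = [Tl^+]^2[S^2-]
Precipitation begins when Q = Ksp. With [Tl^+] = 9.44 × 10^-4 M:
5.41 × 10^-22 = (9.44 × 10^-4)^2 × [S^2-]
[S^2-] = (5.41 × 10^-22 / 8.911 × 10^-7) = 6.07 x 10^-16 M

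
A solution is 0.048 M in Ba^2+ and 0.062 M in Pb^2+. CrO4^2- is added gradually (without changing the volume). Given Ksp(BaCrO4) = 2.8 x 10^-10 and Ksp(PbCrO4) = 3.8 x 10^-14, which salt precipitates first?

PbCrO4

Precipitation of each salt starts when its ion product equals its Ksp.
For BaCrO4: 2.8 x 10^-10 = 0.048 × [CrO4^2-]  ⇒  [CrO4^2-] = 5.8 × 10^-9 M.
For PbCrO4: 3.8 x 10^-14 = 0.062 × [CrO4^2-]  ⇒  [CrO4^2-] = 6.1 × 10^-13 M.
The salt with the lower threshold [CrO4^2-] precipitates first: PbCrO4.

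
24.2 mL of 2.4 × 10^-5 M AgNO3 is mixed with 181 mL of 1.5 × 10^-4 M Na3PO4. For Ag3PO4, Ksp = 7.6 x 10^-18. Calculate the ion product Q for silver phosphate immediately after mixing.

Total volume = 24.2 + 181 = 205.2 mL.
[Ag^+] = 2.4 × 10^-5 × (24.2/205.2) = 2.83 x 10^-6 M
[PO4^3-] = 1.5 × 10^-4 × (181/205.2) = 1.32 x 10^-4 M
Ag3PO4(s) ⇌ 3 Ag^+ + PO4^3-, so Q = [Ag^+]^3[PO4^3-]
Q = (2.83 × 10^-6)^3(1.32 × 10^-4) = 3.0 × 10^-21
Q < Ksp, so no precipitate of Ag3PO4 forms.

3.0 × 10^-21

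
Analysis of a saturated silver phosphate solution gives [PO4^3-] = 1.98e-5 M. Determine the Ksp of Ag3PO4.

Ksp ≈ 4.15e-18

Ag3PO4(s) ⇌ 3 Ag^+ + PO4^3-
Stoichiometry gives [Ag^+] = (3/1)[PO4^3-] = 5.940 × 10^-5 M.
Ksp = [Ag^+]^3[PO4^3-]
Ksp = (5.940 × 10^-5)^3 × 1.98 x 10^-5 = 4.15 × 10^-18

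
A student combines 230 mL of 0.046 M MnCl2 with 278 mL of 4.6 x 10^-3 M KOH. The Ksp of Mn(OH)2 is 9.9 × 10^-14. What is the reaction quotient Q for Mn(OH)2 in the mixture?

Total volume = 230 + 278 = 508 mL.
[Mn^2+] = 4.6 x 10^-2 × (230/508) = 2.08 x 10^-2 M
[OH^-] = 4.6 x 10^-3 × (278/508) = 2.52 x 10^-3 M
Mn(OH)2(s) ⇌ Mn^2+ + 2 OH^-, so Q = [Mn^2+][OH^-]^2
Q = (2.08 × 10^-2)(2.52 × 10^-3)^2 = 1.3 x 10^-7
Q > Ksp, so Mn(OH)2 will precipitate.

Q = 1.3e-7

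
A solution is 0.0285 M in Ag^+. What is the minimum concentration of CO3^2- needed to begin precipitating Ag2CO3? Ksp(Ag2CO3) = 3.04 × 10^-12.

Ag2CO3(s) ⇌ 2 Ag^+ + CO3^2-
Ksp = [Ag^+]^2[CO3^2-]
Precipitation begins when Q = Ksp. With [Ag^+] = 0.0285 M:
3.04 × 10^-12 = (0.0285)^2 × [CO3^2-]
[CO3^2-] = (3.04 × 10^-12 / 8.123 × 10^-4) = 3.74 × 10^-9 M

[CO3^2-] ≈ 3.74e-9 M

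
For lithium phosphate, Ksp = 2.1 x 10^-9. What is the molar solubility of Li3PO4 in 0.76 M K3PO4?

s ≈ 4.7 × 10^-4 M

Li3PO4(s) ⇌ 3 Li^+(aq) + PO4^3-(aq)
Ksp = [Li^+]^3[PO4^3-]
If s mol/L dissolves here, [Li^+] = 3s, [PO4^3-] = 0.76 + s ≈ 0.76 (Ksp is small, so little additional dissolves).
Ksp ≈ (3s)^3 × 0.76
s = 4.7 × 10^-4 M
Check: s = 4.7 x 10^-4 ≪ 0.76, so the approximation is valid.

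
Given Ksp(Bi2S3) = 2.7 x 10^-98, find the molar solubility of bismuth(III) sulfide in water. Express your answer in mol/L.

Bi2S3(s) ⇌ 2 Bi^3+(aq) + 3 S^2-(aq)
Ksp = [Bi^3+]^2[S^2-]^3
If s mol/L of Bi2S3 dissolves, [Bi^3+] = 2s and [S^2-] = 3s.
Substituting: Ksp = (2s)^2(3s)^3 = 108s^5
s^5 = 2.7 x 10^-98 / 108, so s = 1.2 × 10^-20 M

1.2e-20 M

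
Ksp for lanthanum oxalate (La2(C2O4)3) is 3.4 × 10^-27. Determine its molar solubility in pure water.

s ≈ 2.0 × 10^-6 M

La2(C2O4)3(s) <=> 2 La^3+ + 3 C2O4^2-
Ksp = [La^3+]^2[C2O4^2-]^3
Let s = molar solubility. Then [La^3+] = 2s and [C2O4^2-] = 3s.
Substituting: Ksp = (2s)^2(3s)^3 = 108s^5
s^5 = 3.4 × 10^-27 / 108, so s = 2.0 x 10^-6 M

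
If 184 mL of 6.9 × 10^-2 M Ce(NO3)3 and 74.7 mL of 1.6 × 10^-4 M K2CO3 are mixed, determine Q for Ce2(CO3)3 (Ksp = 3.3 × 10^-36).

Total volume = 184 + 74.7 = 258.7 mL.
[Ce^3+] = 6.9 × 10^-2 × (184/258.7) = 4.91 × 10^-2 M
[CO3^2-] = 1.6 × 10^-4 × (74.7/258.7) = 4.62 × 10^-5 M
Ce2(CO3)3(s) ⇌ 2 Ce^3+(aq) + 3 CO3^2-(aq), so Q = [Ce^3+]^2[CO3^2-]^3
Q = (4.91 x 10^-2)^2(4.62 × 10^-5)^3 = 2.4 x 10^-16
Q > Ksp, so Ce2(CO3)3 will precipitate.

Q ≈ 2.4 × 10^-16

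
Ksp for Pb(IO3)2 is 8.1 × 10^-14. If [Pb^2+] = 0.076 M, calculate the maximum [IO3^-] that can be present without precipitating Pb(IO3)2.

Pb(IO3)2(s) <=> Pb^2+ + 2 IO3^-
Ksp = [Pb^2+][IO3^-]^2
Precipitation begins when Q = Ksp. With [Pb^2+] = 0.076 M:
8.1 × 10^-14 = (0.076) × [IO3^-]^2
[IO3^-] = (8.1 × 10^-14 / 7.6 x 10^-2)^(1/2) = 1.0 x 10^-6 M

1.0 x 10^-6 M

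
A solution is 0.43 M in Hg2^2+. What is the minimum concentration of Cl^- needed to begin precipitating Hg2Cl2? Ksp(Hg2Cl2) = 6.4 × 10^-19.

[Cl^-] = 1.2e-9 M

Hg2Cl2(s) ⇌ Hg2^2+(aq) + 2 Cl^-(aq)
Ksp = [Hg2^2+][Cl^-]^2
Precipitation begins when Q = Ksp. With [Hg2^2+] = 0.43 M:
6.4 × 10^-19 = (0.43) × [Cl^-]^2
[Cl^-] = (6.4 × 10^-19 / 4.3 × 10^-1)^(1/2) = 1.2 × 10^-9 M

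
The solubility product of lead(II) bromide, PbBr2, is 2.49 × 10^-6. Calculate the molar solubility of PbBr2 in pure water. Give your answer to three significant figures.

PbBr2(s) ⇌ Pb^2+ + 2 Br^-
Ksp = [Pb^2+][Br^-]^2
Let s = molar solubility. Then [Pb^2+] = s and [Br^-] = 2s.
Ksp = s(2s)^2 = 4s^3
s^3 = 2.49 × 10^-6 / 4, so s = 8.54 × 10^-3 M

8.54e-3 M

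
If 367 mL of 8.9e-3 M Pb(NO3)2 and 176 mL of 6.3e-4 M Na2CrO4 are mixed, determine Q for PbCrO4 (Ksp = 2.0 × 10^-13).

Q ≈ 1.2e-6

Total volume = 367 + 176 = 543 mL.
[Pb^2+] = 8.9 × 10^-3 × (367/543) = 6.02 x 10^-3 M
[CrO4^2-] = 6.3 x 10^-4 × (176/543) = 2.04 × 10^-4 M
PbCrO4(s) ⇌ Pb^2+ + CrO4^2-, so Q = [Pb^2+][CrO4^2-]
Q = (6.02 × 10^-3)(2.04 x 10^-4) = 1.2 x 10^-6
Q > Ksp, so PbCrO4 will precipitate.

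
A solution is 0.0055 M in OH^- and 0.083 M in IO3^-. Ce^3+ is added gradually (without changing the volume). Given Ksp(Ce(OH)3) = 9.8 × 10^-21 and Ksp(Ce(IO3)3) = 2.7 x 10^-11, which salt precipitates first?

Ce(OH)3

Precipitation of each salt starts when its ion product equals its Ksp.
For Ce(OH)3: 9.8 × 10^-21 = (0.0055)^3 × [Ce^3+]  ⇒  [Ce^3+] = 5.9 x 10^-14 M.
For Ce(IO3)3: 2.7 x 10^-11 = (0.083)^3 × [Ce^3+]  ⇒  [Ce^3+] = 4.7 x 10^-8 M.
The salt with the lower threshold [Ce^3+] precipitates first: Ce(OH)3.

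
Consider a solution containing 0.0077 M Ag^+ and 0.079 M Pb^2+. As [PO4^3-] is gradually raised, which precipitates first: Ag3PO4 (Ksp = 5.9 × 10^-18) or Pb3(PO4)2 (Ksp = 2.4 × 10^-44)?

Precipitation of each salt starts when its ion product equals its Ksp.
For Ag3PO4: 5.9 × 10^-18 = (0.0077)^3 × [PO4^3-]  ⇒  [PO4^3-] = 1.3 × 10^-11 M.
For Pb3(PO4)2: 2.4 × 10^-44 = (0.079)^3 × [PO4^3-]^2  ⇒  [PO4^3-] = 7.0 × 10^-21 M.
The salt with the lower threshold [PO4^3-] precipitates first: Pb3(PO4)2.

Pb3(PO4)2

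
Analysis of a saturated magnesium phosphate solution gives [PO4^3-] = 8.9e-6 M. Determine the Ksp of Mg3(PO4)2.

Ksp ≈ 1.9 x 10^-25

Mg3(PO4)2(s) <=> 3 Mg^2+ + 2 PO4^3-
Stoichiometry gives [Mg^2+] = (3/2)[PO4^3-] = 1.34 x 10^-5 M.
Ksp = [Mg^2+]^3[PO4^3-]^2
Ksp = (1.34 × 10^-5)^3 × (8.9 × 10^-6)^2 = 1.9 x 10^-25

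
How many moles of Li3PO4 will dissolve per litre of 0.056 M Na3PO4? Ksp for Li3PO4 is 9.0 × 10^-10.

Li3PO4(s) ⇌ 3 Li^+(aq) + PO4^3-(aq)
Ksp = [Li^+]^3[PO4^3-]
If s mol/L dissolves here, [Li^+] = 3s, [PO4^3-] = 0.056 + s ≈ 0.056 (Ksp is small, so little additional dissolves).
Ksp ≈ (3s)^3 × 0.056
s = 8.4 × 10^-4 M
Check: s = 8.4 x 10^-4 ≪ 0.056, so the approximation is valid.

8.4e-4 M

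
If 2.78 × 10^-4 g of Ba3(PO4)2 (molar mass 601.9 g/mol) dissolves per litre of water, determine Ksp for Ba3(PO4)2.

Molar solubility s = (2.78 × 10^-4 g/L) / (601.9 g/mol) = 4.619 × 10^-7 M.
Ba3(PO4)2(s) ⇌ 3 Ba^2+ + 2 PO4^3-
For each mole of Ba3(PO4)2 that dissolves: [Ba^2+] = 3s, [PO4^3-] = 2s.
Ksp = [Ba^2+]^3[PO4^3-]^2
Ksp = (3s)^3(2s)^2 = 108s^5
Ksp = 108 × (4.619 × 10^-7)^5 = 2.27 × 10^-30

Ksp = 2.27 × 10^-30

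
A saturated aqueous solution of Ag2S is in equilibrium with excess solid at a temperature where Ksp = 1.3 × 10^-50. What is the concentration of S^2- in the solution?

Ag2S(s) ⇌ 2 Ag^+ + S^2-
Ksp = [Ag^+]^2[S^2-]
For each mole of Ag2S that dissolves: [Ag^+] = 2s, [S^2-] = s.
So Ksp = (2s)^2 × s = 4s^3
s = (1.3 × 10^-50 / 4)^(1/3) = 1.48 × 10^-17 M
[S^2-] = s = 1.5 x 10^-17 M

1.5e-17 M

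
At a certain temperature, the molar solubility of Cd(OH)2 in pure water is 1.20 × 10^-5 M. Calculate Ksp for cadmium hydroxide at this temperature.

Cd(OH)2(s) ⇌ Cd^2+ + 2 OH^-
For each mole of Cd(OH)2 that dissolves: [Cd^2+] = s, [OH^-] = 2s.
Ksp = [Cd^2+][OH^-]^2
Ksp = s(2s)^2 = 4s^3
Ksp = 4 × (1.20 × 10^-5)^3 = 6.91 × 10^-15

Ksp ≈ 6.91 × 10^-15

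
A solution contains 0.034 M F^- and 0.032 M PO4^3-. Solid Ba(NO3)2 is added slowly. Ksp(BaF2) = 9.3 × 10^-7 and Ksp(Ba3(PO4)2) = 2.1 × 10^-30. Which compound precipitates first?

Each salt begins to precipitate when Q = Ksp, i.e. when [Ba^2+] reaches its threshold.
For BaF2: 9.3 × 10^-7 = (0.034)^2 × [Ba^2+]  ⇒  [Ba^2+] = 8.0 × 10^-4 M.
For Ba3(PO4)2: 2.1 × 10^-30 = (0.032)^2 × [Ba^2+]^3  ⇒  [Ba^2+] = 1.3 × 10^-9 M.
The salt with the lower threshold [Ba^2+] precipitates first: Ba3(PO4)2.

Ba3(PO4)2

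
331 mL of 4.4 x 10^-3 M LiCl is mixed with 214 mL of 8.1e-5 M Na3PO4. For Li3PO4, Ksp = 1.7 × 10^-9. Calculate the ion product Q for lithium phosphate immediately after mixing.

Q ≈ 6.1 × 10^-13

Total volume = 331 + 214 = 545 mL.
[Li^+] = 4.4 × 10^-3 × (331/545) = 2.67 × 10^-3 M
[PO4^3-] = 8.1 × 10^-5 × (214/545) = 3.18 × 10^-5 M
Li3PO4(s) ⇌ 3 Li^+ + PO4^3-, so Q = [Li^+]^3[PO4^3-]
Q = (2.67 x 10^-3)^3(3.18 x 10^-5) = 6.1 x 10^-13
Q < Ksp, so no precipitate of Li3PO4 forms.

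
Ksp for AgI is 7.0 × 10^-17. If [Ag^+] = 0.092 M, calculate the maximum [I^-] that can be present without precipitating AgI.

AgI(s) <=> Ag^+(aq) + I^-(aq)
Ksp = [Ag^+][I^-]
Precipitation begins when Q = Ksp. With [Ag^+] = 0.092 M:
7.0 × 10^-17 = (0.092) × [I^-]
[I^-] = (7.0 × 10^-17 / 9.2 × 10^-2) = 7.6 × 10^-16 M

[I^-] ≈ 7.6e-16 M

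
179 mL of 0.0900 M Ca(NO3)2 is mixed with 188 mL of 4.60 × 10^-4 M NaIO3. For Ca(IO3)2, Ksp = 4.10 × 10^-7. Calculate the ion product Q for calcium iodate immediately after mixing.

Total volume = 179 + 188 = 367 mL.
[Ca^2+] = 9.00 × 10^-2 × (179/367) = 4.390 × 10^-2 M
[IO3^-] = 4.60 × 10^-4 × (188/367) = 2.356 x 10^-4 M
Ca(IO3)2(s) ⇌ Ca^2+(aq) + 2 IO3^-(aq), so Q = [Ca^2+][IO3^-]^2
Q = (4.390 × 10^-2)(2.356 × 10^-4)^2 = 2.44 × 10^-9
Q < Ksp, so no precipitate of Ca(IO3)2 forms.

2.44 x 10^-9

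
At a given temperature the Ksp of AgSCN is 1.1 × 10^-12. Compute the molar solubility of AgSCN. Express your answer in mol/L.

s = 1.0 x 10^-6 M

AgSCN(s) ⇌ Ag^+ + SCN^-
Ksp = [Ag^+][SCN^-]
For each mole of AgSCN that dissolves: [Ag^+] = s, [SCN^-] = s.
Ksp = (s)(s) = s^2
s = (1.1 × 10^-12)^(1/2) = 1.0 × 10^-6 M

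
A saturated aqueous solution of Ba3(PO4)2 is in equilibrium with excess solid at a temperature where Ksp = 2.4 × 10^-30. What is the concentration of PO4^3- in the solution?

9.3 × 10^-7 M

Ba3(PO4)2(s) ⇌ 3 Ba^2+ + 2 PO4^3-
Ksp = [Ba^2+]^3[PO4^3-]^2
With molar solubility s: [Ba^2+] = 3s, [PO4^3-] = 2s.
Substituting: Ksp = (3s)^3(2s)^2 = 108s^5
s = (2.4 × 10^-30 / 108)^(1/5) = 4.67 × 10^-7 M
[PO4^3-] = 2s = 9.3 × 10^-7 M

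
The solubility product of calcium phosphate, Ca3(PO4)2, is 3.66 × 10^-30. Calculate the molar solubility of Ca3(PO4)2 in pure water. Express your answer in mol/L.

Ca3(PO4)2(s) ⇌ 3 Ca^2+ + 2 PO4^3-
Ksp = [Ca^2+]^3[PO4^3-]^2
Let s = molar solubility. Then [Ca^2+] = 3s and [PO4^3-] = 2s.
Substituting: Ksp = (3s)^3(2s)^2 = 108s^5
Solving, s = (3.66 × 10^-30/108)^(1/5) = 5.08 x 10^-7 M

s = 5.08e-7 M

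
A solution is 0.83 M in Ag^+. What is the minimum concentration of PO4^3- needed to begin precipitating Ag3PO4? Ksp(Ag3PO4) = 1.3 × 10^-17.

Ag3PO4(s) <=> 3 Ag^+ + PO4^3-
Ksp = [Ag^+]^3[PO4^3-]
Precipitation begins when Q = Ksp. With [Ag^+] = 0.83 M:
1.3 × 10^-17 = (0.83)^3 × [PO4^3-]
[PO4^3-] = (1.3 × 10^-17 / 5.72 × 10^-1) = 2.3 × 10^-17 M

2.3e-17 M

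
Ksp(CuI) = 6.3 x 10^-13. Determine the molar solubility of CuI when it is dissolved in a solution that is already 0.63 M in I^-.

CuI(s) ⇌ Cu^+(aq) + I^-(aq)
Ksp = [Cu^+][I^-]
Let s = moles of CuI that dissolve per litre. [Cu^+] = s, [I^-] = 0.63 + s ≈ 0.63 (since the I^- already present dominates).
Ksp ≈ s × 0.63
s = 1.0 × 10^-12 M
Check: s = 1.0 × 10^-12 ≪ 0.63, so the approximation is valid.

s ≈ 1.0 × 10^-12 M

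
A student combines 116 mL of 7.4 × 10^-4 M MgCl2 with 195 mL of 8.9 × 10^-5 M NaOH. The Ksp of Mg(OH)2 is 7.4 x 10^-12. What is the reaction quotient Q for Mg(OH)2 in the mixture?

Total volume = 116 + 195 = 311 mL.
[Mg^2+] = 7.4 × 10^-4 × (116/311) = 2.76 × 10^-4 M
[OH^-] = 8.9 × 10^-5 × (195/311) = 5.58 × 10^-5 M
Mg(OH)2(s) ⇌ Mg^2+ + 2 OH^-, so Q = [Mg^2+][OH^-]^2
Q = (2.76 x 10^-4)(5.58 × 10^-5)^2 = 8.6 × 10^-13
Q < Ksp, so no precipitate of Mg(OH)2 forms.

8.6 × 10^-13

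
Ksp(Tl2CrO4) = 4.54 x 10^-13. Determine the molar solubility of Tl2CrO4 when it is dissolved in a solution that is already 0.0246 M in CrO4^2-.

s = 2.15 × 10^-6 M

Tl2CrO4(s) ⇌ 2 Tl^+ + CrO4^2-
Ksp = [Tl^+]^2[CrO4^2-]
If s mol/L dissolves here, [Tl^+] = 2s, [CrO4^2-] = 0.0246 + s ≈ 0.0246 (Ksp is small, so little additional dissolves).
Ksp ≈ (2s)^2 × 0.0246
s = 2.15 x 10^-6 M
Check: s = 2.1 × 10^-6 ≪ 0.0246, so the approximation is valid.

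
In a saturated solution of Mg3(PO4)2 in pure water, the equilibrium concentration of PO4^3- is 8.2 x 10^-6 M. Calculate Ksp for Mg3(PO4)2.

Mg3(PO4)2(s) ⇌ 3 Mg^2+ + 2 PO4^3-
Stoichiometry gives [Mg^2+] = (3/2)[PO4^3-] = 1.23 × 10^-5 M.
Ksp = [Mg^2+]^3[PO4^3-]^2
Ksp = (1.23 × 10^-5)^3 × (8.2 × 10^-6)^2 = 1.3 × 10^-25

Ksp ≈ 1.3e-25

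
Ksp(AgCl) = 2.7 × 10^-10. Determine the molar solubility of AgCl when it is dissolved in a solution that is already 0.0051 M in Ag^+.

AgCl(s) ⇌ Ag^+ + Cl^-
Ksp = [Ag^+][Cl^-]
Let s = moles of AgCl that dissolve per litre. [Ag^+] = 0.0051 + s ≈ 0.0051, [Cl^-] = s (since the Ag^+ already present dominates).
Ksp ≈ 0.0051 × s
s = 5.3 × 10^-8 M
Check: s = 5.3 × 10^-8 ≪ 0.0051, so the approximation is valid.

s = 5.3 × 10^-8 M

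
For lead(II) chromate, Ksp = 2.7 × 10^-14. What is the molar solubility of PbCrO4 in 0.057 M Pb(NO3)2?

s = 4.7e-13 M

PbCrO4(s) ⇌ Pb^2+(aq) + CrO4^2-(aq)
Ksp = [Pb^2+][CrO4^2-]
Let s = moles of PbCrO4 that dissolve per litre. [Pb^2+] = 0.057 + s ≈ 0.057, [CrO4^2-] = s (common-ion effect: Pb^2+ is already 0.057 M).
Ksp ≈ 0.057 × s
s = 4.7 × 10^-13 M
Check: s = 4.7 × 10^-13 ≪ 0.057, so the approximation is valid.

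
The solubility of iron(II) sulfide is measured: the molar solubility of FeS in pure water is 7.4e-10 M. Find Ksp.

Ksp ≈ 5.5e-19

FeS(s) ⇌ Fe^2+(aq) + S^2-(aq)
For each mole of FeS that dissolves: [Fe^2+] = s, [S^2-] = s.
Ksp = [Fe^2+][S^2-]
Ksp = s × s = s^2
Ksp = (7.4 × 10^-10)^2 = 5.5 × 10^-19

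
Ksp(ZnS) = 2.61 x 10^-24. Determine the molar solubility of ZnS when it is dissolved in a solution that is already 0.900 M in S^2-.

ZnS(s) ⇌ Zn^2+ + S^2-
Ksp = [Zn^2+][S^2-]
Let s be the molar solubility in this solution. [Zn^2+] = s, [S^2-] = 0.900 + s ≈ 0.900 (Ksp is small, so little additional dissolves).
Ksp ≈ s × 0.900
s = 2.90 x 10^-24 M
Check: s = 2.9 x 10^-24 ≪ 0.900, so the approximation is valid.

s ≈ 2.90 × 10^-24 M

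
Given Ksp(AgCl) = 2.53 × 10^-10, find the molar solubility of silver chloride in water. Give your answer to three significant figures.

AgCl(s) <=> Ag^+(aq) + Cl^-(aq)
Ksp = [Ag^+][Cl^-]
Let s = molar solubility. Then [Ag^+] = s and [Cl^-] = s.
Ksp = (s)(s) = s^2
s = (2.53 × 10^-10)^(1/2) = 1.59 × 10^-5 M

s = 1.59e-5 M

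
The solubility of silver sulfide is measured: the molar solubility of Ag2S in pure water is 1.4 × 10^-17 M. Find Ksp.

Ksp = 1.1 × 10^-50

Ag2S(s) ⇌ 2 Ag^+(aq) + S^2-(aq)
If s mol/L of Ag2S dissolves, [Ag^+] = 2s and [S^2-] = s.
Ksp = [Ag^+]^2[S^2-]
So Ksp = (2s)^2 × s = 4s^3
Ksp = 4 × (1.4 x 10^-17)^3 = 1.1 × 10^-50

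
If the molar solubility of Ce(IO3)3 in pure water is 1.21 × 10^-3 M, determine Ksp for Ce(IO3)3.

5.79e-11

Ce(IO3)3(s) ⇌ Ce^3+ + 3 IO3^-
With molar solubility s: [Ce^3+] = s, [IO3^-] = 3s.
Ksp = [Ce^3+][IO3^-]^3
So Ksp = s × (3s)^3 = 27s^4
With s = 1.21 x 10^-3: Ksp = 5.79 × 10^-11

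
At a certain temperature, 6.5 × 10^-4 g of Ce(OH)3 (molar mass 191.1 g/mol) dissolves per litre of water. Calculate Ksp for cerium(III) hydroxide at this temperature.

Molar solubility s = (6.5 × 10^-4 g/L) / (191.1 g/mol) = 3.40 × 10^-6 M.
Ce(OH)3(s) ⇌ Ce^3+ + 3 OH^-
With molar solubility s: [Ce^3+] = s, [OH^-] = 3s.
Ksp = [Ce^3+][OH^-]^3
So Ksp = s × (3s)^3 = 27s^4
With s = 3.40 × 10^-6: Ksp = 3.6 × 10^-21

Ksp ≈ 3.6 x 10^-21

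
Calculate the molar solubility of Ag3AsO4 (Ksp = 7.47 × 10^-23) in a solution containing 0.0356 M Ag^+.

Ag3AsO4(s) ⇌ 3 Ag^+ + AsO4^3-
Ksp = [Ag^+]^3[AsO4^3-]
If s mol/L dissolves here, [Ag^+] = 0.0356 + 3s ≈ 0.0356, [AsO4^3-] = s (Ksp is small, so little additional dissolves).
Ksp ≈ (0.0356)^3 × s
s = 1.66 × 10^-18 M
Check: 3s = 5.0 × 10^-18 ≪ 0.0356, so the approximation is valid.

1.66 x 10^-18 M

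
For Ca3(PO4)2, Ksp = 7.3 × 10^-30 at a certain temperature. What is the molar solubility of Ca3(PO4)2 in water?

s = 5.8 x 10^-7 M

Ca3(PO4)2(s) <=> 3 Ca^2+(aq) + 2 PO4^3-(aq)
Ksp = [Ca^2+]^3[PO4^3-]^2
Let s = molar solubility. Then [Ca^2+] = 3s and [PO4^3-] = 2s.
Ksp = (3s)^3(2s)^2 = 108s^5
s = (7.3 × 10^-30 / 108)^(1/5) = 5.8 x 10^-7 M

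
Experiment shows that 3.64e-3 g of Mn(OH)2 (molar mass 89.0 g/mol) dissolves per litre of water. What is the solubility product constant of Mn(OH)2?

Molar solubility s = (3.64 × 10^-3 g/L) / (89.0 g/mol) = 4.090 × 10^-5 M.
Mn(OH)2(s) ⇌ Mn^2+(aq) + 2 OH^-(aq)
With molar solubility s: [Mn^2+] = s, [OH^-] = 2s.
Ksp = [Mn^2+][OH^-]^2
So Ksp = s × (2s)^2 = 4s^3
With s = 4.090 x 10^-5: Ksp = 2.74 × 10^-13

Ksp = 2.74 x 10^-13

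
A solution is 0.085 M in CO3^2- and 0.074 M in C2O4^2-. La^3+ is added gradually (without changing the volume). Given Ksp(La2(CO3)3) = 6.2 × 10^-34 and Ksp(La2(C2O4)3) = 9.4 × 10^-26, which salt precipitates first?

Each salt begins to precipitate when Q = Ksp, i.e. when [La^3+] reaches its threshold.
For La2(CO3)3: 6.2 × 10^-34 = (0.085)^3 × [La^3+]^2  ⇒  [La^3+] = 1.0 × 10^-15 M.
For La2(C2O4)3: 9.4 × 10^-26 = (0.074)^3 × [La^3+]^2  ⇒  [La^3+] = 1.5 × 10^-11 M.
The salt with the lower threshold [La^3+] precipitates first: La2(CO3)3.

La2(CO3)3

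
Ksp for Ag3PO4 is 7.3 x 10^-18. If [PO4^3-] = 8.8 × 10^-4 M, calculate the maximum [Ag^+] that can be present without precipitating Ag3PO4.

2.0e-5 M

Ag3PO4(s) <=> 3 Ag^+(aq) + PO4^3-(aq)
Ksp = [Ag^+]^3[PO4^3-]
Precipitation begins when Q = Ksp. With [PO4^3-] = 8.8 × 10^-4 M:
7.3 x 10^-18 = (8.8 × 10^-4) × [Ag^+]^3
[Ag^+] = (7.3 x 10^-18 / 8.8 × 10^-4)^(1/3) = 2.0 × 10^-5 M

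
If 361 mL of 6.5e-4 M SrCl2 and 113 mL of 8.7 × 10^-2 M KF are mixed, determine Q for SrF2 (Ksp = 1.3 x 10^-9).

2.1 × 10^-7

Total volume = 361 + 113 = 474 mL.
[Sr^2+] = 6.5 x 10^-4 × (361/474) = 4.95 × 10^-4 M
[F^-] = 8.7 x 10^-2 × (113/474) = 2.07 × 10^-2 M
SrF2(s) ⇌ Sr^2+(aq) + 2 F^-(aq), so Q = [Sr^2+][F^-]^2
Q = (4.95 × 10^-4)(2.07 × 10^-2)^2 = 2.1 × 10^-7
Q > Ksp, so SrF2 will precipitate.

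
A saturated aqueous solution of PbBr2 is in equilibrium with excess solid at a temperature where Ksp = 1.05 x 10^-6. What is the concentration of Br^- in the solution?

[Br^-] ≈ 1.28 × 10^-2 M

PbBr2(s) ⇌ Pb^2+ + 2 Br^-
Ksp = [Pb^2+][Br^-]^2
With molar solubility s: [Pb^2+] = s, [Br^-] = 2s.
So Ksp = s × (2s)^2 = 4s^3
s = (1.05 x 10^-6 / 4)^(1/3) = 6.403 x 10^-3 M
[Br^-] = 2s = 1.28 x 10^-2 M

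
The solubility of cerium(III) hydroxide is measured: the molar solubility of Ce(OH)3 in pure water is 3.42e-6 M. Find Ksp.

Ce(OH)3(s) ⇌ Ce^3+(aq) + 3 OH^-(aq)
With molar solubility s: [Ce^3+] = s, [OH^-] = 3s.
Ksp = [Ce^3+][OH^-]^3
So Ksp = s × (3s)^3 = 27s^4
With s = 3.42 × 10^-6: Ksp = 3.69 x 10^-21

Ksp = 3.69e-21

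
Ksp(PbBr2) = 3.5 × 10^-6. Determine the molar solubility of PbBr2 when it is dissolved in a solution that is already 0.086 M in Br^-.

PbBr2(s) <=> Pb^2+(aq) + 2 Br^-(aq)
Ksp = [Pb^2+][Br^-]^2
If s mol/L dissolves here, [Pb^2+] = s, [Br^-] = 0.086 + 2s ≈ 0.086 (Ksp is small, so little additional dissolves).
Ksp ≈ s × (0.086)^2
s = 4.7 × 10^-4 M
Check: 2s = 9.5 × 10^-4 ≪ 0.086, so the approximation is valid.

4.7 × 10^-4 M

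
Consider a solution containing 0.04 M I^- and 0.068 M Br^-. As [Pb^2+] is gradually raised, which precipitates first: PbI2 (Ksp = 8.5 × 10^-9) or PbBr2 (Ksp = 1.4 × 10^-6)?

Precipitation of each salt starts when its ion product equals its Ksp.
For PbI2: 8.5 × 10^-9 = (0.04)^2 × [Pb^2+]  ⇒  [Pb^2+] = 5.3 × 10^-6 M.
For PbBr2: 1.4 × 10^-6 = (0.068)^2 × [Pb^2+]  ⇒  [Pb^2+] = 3.0 × 10^-4 M.
The salt with the lower threshold [Pb^2+] precipitates first: PbI2.

PbI2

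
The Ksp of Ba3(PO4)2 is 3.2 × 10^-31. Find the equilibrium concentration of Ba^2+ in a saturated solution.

[Ba^2+] = 9.4e-7 M

Ba3(PO4)2(s) <=> 3 Ba^2+(aq) + 2 PO4^3-(aq)
Ksp = [Ba^2+]^3[PO4^3-]^2
With molar solubility s: [Ba^2+] = 3s, [PO4^3-] = 2s.
So Ksp = (3s)^3 × (2s)^2 = 108s^5
s = (3.2 × 10^-31 / 108)^(1/5) = 3.12 × 10^-7 M
[Ba^2+] = 3s = 9.4 x 10^-7 M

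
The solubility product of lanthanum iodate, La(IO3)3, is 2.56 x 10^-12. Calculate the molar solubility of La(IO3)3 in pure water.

La(IO3)3(s) ⇌ La^3+ + 3 IO3^-
Ksp = [La^3+][IO3^-]^3
If s mol/L of La(IO3)3 dissolves, [La^3+] = s and [IO3^-] = 3s.
Substituting: Ksp = s(3s)^3 = 27s^4
s^4 = 2.56 x 10^-12 / 27, so s = 5.55 x 10^-4 M

s ≈ 5.55 × 10^-4 M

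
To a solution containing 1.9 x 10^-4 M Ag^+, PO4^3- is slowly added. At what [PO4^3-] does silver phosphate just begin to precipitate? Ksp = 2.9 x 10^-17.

Ag3PO4(s) ⇌ 3 Ag^+ + PO4^3-
Ksp = [Ag^+]^3[PO4^3-]
Precipitation begins when Q = Ksp. With [Ag^+] = 1.9 x 10^-4 M:
2.9 x 10^-17 = (1.9 x 10^-4)^3 × [PO4^3-]
[PO4^3-] = (2.9 x 10^-17 / 6.86 × 10^-12) = 4.2 x 10^-6 M

[PO4^3-] ≈ 4.2 × 10^-6 M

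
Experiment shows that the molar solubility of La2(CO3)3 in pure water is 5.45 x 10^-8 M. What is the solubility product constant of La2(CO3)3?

Ksp = 5.19 x 10^-35

La2(CO3)3(s) <=> 2 La^3+ + 3 CO3^2-
With molar solubility s: [La^3+] = 2s, [CO3^2-] = 3s.
Ksp = [La^3+]^2[CO3^2-]^3
So Ksp = (2s)^2 × (3s)^3 = 108s^5
With s = 5.45 × 10^-8: Ksp = 5.19 × 10^-35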